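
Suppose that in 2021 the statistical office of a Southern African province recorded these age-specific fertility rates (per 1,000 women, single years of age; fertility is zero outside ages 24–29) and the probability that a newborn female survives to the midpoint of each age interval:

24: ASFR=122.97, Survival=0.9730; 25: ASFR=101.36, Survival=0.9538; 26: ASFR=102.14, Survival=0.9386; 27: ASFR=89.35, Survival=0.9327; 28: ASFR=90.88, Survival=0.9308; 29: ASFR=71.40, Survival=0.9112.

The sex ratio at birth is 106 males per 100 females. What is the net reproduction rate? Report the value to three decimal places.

Proportion female at birth = 100 / (100 + 106) = 0.48544.
Weighting each age-specific rate by interval width and survival:
  24: 1 × 122.97/1000 × 0.9730 = 0.11965
  25: 1 × 101.36/1000 × 0.9538 = 0.09668
  26: 1 × 102.14/1000 × 0.9386 = 0.09587
  27: 1 × 89.35/1000 × 0.9327 = 0.08334
  28: 1 × 90.88/1000 × 0.9308 = 0.08459
  29: 1 × 71.40/1000 × 0.9112 = 0.06506
Sum = 0.54519
NRR = 0.48544 × 0.54519 = 0.26466

0.265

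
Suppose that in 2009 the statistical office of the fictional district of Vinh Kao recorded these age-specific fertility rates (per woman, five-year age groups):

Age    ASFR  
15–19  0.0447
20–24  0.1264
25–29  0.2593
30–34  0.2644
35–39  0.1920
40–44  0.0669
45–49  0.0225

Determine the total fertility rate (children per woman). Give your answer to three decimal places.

4.881

Sum of ASFRs = 0.0447 + 0.1264 + 0.2593 + 0.2644 + 0.1920 + 0.0669 + 0.0225 = 0.9762
TFR = 5 × 0.9762 = 4.881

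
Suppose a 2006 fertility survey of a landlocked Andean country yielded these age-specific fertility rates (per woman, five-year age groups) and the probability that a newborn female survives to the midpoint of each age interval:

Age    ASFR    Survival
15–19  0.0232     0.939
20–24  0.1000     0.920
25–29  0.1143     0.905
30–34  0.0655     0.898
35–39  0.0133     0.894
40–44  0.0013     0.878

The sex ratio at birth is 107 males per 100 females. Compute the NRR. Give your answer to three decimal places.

0.698

Proportion female at birth = 100 / (100 + 107) = 0.48309.
Per-age-group product (5 × ASFR × survival probability):
  15–19: 5 × 0.0232 × 0.939 = 0.10892
  20–24: 5 × 0.1000 × 0.920 = 0.46000
  25–29: 5 × 0.1143 × 0.905 = 0.51721
  30–34: 5 × 0.0655 × 0.898 = 0.29410
  35–39: 5 × 0.0133 × 0.894 = 0.05945
  40–44: 5 × 0.0013 × 0.878 = 0.00571
Sum = 1.44539
NRR = 0.48309 × 1.44539 = 0.69825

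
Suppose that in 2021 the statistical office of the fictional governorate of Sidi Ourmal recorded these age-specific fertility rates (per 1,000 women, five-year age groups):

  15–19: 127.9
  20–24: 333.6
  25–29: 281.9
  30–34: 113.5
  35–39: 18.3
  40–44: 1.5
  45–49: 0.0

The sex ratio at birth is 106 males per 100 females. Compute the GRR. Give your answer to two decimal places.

2.13

Proportion female at birth = 100 / (100 + 106) = 0.48544.
Sum of ASFRs = 127.9 + 333.6 + 281.9 + 113.5 + 18.3 + 1.5 + 0.0 = 876.7
TFR = 5 × 876.7 / 1000 = 4.3835
GRR = 0.48544 × 4.3835 = 2.12793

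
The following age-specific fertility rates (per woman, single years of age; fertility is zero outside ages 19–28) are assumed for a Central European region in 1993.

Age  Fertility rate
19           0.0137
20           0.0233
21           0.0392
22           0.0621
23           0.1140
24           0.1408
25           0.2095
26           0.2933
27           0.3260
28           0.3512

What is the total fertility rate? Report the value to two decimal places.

1.57

Sum of ASFRs = 0.0137 + 0.0233 + 0.0392 + 0.0621 + 0.1140 + 0.1408 + 0.2095 + 0.2933 + 0.3260 + 0.3512 = 1.5731
TFR = 1.5731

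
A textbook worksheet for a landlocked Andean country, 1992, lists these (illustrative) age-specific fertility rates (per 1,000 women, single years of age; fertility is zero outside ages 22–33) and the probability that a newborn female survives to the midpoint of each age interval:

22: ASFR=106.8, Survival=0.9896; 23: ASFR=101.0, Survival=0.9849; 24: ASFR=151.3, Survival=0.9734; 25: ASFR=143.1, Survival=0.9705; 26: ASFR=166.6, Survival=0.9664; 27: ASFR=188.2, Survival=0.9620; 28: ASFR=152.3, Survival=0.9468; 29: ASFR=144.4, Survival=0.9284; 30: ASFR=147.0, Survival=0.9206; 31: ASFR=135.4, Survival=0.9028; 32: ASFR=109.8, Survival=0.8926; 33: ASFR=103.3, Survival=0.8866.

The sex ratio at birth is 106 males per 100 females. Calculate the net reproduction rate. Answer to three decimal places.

0.757

Proportion female at birth = 100 / (100 + 106) = 0.48544.
Each age group contributes 1 × ASFR × survival:
  22: 1 × 106.8/1000 × 0.9896 = 0.10569
  23: 1 × 101.0/1000 × 0.9849 = 0.09947
  24: 1 × 151.3/1000 × 0.9734 = 0.14728
  25: 1 × 143.1/1000 × 0.9705 = 0.13888
  26: 1 × 166.6/1000 × 0.9664 = 0.16100
  27: 1 × 188.2/1000 × 0.9620 = 0.18105
  28: 1 × 152.3/1000 × 0.9468 = 0.14420
  29: 1 × 144.4/1000 × 0.9284 = 0.13406
  30: 1 × 147.0/1000 × 0.9206 = 0.13533
  31: 1 × 135.4/1000 × 0.9028 = 0.12224
  32: 1 × 109.8/1000 × 0.8926 = 0.09801
  33: 1 × 103.3/1000 × 0.8866 = 0.09159
Sum = 1.55880
NRR = 0.48544 × 1.55880 = 0.75670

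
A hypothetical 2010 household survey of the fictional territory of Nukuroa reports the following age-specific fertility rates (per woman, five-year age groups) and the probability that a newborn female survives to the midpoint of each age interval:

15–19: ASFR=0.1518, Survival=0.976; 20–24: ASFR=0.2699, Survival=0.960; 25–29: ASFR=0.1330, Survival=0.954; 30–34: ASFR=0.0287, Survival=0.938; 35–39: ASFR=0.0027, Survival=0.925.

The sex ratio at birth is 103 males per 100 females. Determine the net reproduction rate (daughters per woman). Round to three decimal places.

Proportion female at birth = 100 / (100 + 103) = 0.49261.
Per-age-group product (5 × ASFR × survival probability):
  15–19: 5 × 0.1518 × 0.976 = 0.74078
  20–24: 5 × 0.2699 × 0.960 = 1.29552
  25–29: 5 × 0.1330 × 0.954 = 0.63441
  30–34: 5 × 0.0287 × 0.938 = 0.13460
  35–39: 5 × 0.0027 × 0.925 = 0.01249
Sum = 2.81780
NRR = 0.49261 × 2.81780 = 1.38808

1.388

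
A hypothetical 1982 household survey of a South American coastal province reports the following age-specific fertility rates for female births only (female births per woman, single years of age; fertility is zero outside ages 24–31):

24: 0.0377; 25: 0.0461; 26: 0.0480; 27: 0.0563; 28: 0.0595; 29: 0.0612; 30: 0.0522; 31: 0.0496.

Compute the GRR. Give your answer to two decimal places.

0.41

Sum of female ASFRs = 0.0377 + 0.0461 + 0.0480 + 0.0563 + 0.0595 + 0.0612 + 0.0522 + 0.0496 = 0.4106
GRR = 0.4106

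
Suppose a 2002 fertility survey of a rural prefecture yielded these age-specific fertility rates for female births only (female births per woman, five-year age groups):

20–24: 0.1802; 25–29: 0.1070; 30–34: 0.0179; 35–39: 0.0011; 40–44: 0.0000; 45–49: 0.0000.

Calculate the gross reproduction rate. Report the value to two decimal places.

1.53

Sum of female ASFRs = 0.1802 + 0.1070 + 0.0179 + 0.0011 + 0.0000 + 0.0000 = 0.3062
GRR = 5 × 0.3062 = 1.531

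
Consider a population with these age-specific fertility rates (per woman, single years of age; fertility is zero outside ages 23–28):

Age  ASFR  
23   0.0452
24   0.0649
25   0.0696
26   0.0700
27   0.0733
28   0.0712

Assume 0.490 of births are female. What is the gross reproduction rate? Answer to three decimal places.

Proportion female at birth = 0.490.
Sum of ASFRs = 0.0452 + 0.0649 + 0.0696 + 0.0700 + 0.0733 + 0.0712 = 0.3942
TFR = 0.3942
GRR = 0.490 × 0.3942 = 0.19316

0.193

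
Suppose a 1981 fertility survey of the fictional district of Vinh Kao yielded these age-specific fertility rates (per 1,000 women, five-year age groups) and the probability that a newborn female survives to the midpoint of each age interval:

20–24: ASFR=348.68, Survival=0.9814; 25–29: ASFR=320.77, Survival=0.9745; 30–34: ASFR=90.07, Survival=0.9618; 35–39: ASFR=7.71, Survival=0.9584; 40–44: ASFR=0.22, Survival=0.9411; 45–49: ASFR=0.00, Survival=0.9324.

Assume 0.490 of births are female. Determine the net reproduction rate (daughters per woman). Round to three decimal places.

Proportion female at birth = 0.490.
Weighting each age-specific rate by interval width and survival:
  20–24: 5 × 348.68/1000 × 0.9814 = 1.71097
  25–29: 5 × 320.77/1000 × 0.9745 = 1.56295
  30–34: 5 × 90.07/1000 × 0.9618 = 0.43315
  35–39: 5 × 7.71/1000 × 0.9584 = 0.03695
  40–44: 5 × 0.22/1000 × 0.9411 = 0.00104
  45–49: 5 × 0.00/1000 × 0.9324 = 0.00000
Sum = 3.74506
NRR = 0.490 × 3.74506 = 1.83508
An NRR exceeding 1 indicates intrinsic growth under these rates.

1.835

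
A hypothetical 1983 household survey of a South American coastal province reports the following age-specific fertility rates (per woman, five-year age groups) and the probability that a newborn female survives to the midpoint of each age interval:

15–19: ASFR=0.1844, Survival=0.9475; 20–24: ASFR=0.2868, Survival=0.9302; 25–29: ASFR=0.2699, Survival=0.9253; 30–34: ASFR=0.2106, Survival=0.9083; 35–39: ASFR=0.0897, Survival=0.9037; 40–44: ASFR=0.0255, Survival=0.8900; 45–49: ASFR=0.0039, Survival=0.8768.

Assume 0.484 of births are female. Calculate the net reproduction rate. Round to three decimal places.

2.395

Proportion female at birth = 0.484.
Survival-weighted fertility by age (5·fₓ·Sₓ):
  15–19: 5 × 0.1844 × 0.9475 = 0.87360
  20–24: 5 × 0.2868 × 0.9302 = 1.33391
  25–29: 5 × 0.2699 × 0.9253 = 1.24869
  30–34: 5 × 0.2106 × 0.9083 = 0.95644
  35–39: 5 × 0.0897 × 0.9037 = 0.40531
  40–44: 5 × 0.0255 × 0.8900 = 0.11348
  45–49: 5 × 0.0039 × 0.8768 = 0.01710
Sum = 4.94853
NRR = 0.484 × 4.94853 = 2.39509
An NRR exceeding 1 indicates intrinsic growth under these rates.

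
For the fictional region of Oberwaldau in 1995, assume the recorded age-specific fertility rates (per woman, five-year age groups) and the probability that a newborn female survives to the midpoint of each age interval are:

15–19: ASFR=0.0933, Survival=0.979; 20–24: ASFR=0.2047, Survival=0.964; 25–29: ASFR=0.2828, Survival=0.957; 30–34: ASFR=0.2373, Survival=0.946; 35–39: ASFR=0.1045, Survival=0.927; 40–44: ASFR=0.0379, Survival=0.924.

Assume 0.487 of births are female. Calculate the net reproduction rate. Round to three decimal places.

Proportion female at birth = 0.487.
Weighting each age-specific rate by interval width and survival:
  15–19: 5 × 0.0933 × 0.979 = 0.45670
  20–24: 5 × 0.2047 × 0.964 = 0.98665
  25–29: 5 × 0.2828 × 0.957 = 1.35320
  30–34: 5 × 0.2373 × 0.946 = 1.12243
  35–39: 5 × 0.1045 × 0.927 = 0.48436
  40–44: 5 × 0.0379 × 0.924 = 0.17510
Sum = 4.57844
NRR = 0.487 × 4.57844 = 2.22970

2.230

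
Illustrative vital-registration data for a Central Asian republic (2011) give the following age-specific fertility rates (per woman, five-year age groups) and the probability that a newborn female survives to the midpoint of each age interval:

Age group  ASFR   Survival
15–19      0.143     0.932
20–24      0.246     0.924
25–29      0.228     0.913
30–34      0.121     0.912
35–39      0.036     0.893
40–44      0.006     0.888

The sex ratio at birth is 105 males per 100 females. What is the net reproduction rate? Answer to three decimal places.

Proportion female at birth = 100 / (100 + 105) = 0.48780.
Per-age-group product (5 × ASFR × survival probability):
  15–19: 5 × 0.143 × 0.932 = 0.66638
  20–24: 5 × 0.246 × 0.924 = 1.13652
  25–29: 5 × 0.228 × 0.913 = 1.04082
  30–34: 5 × 0.121 × 0.912 = 0.55176
  35–39: 5 × 0.036 × 0.893 = 0.16074
  40–44: 5 × 0.006 × 0.888 = 0.02664
Sum = 3.58286
NRR = 0.48780 × 3.58286 = 1.74772

1.748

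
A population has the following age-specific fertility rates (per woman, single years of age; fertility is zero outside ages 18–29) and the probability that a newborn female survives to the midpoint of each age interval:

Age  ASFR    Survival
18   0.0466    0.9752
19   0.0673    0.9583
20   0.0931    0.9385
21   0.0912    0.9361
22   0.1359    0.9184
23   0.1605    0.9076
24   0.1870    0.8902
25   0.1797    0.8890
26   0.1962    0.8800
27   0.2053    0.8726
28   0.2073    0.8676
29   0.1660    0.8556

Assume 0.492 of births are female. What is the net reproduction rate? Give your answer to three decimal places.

Proportion female at birth = 0.492.
Survival-weighted fertility by age (1·fₓ·Sₓ):
  18: 1 × 0.0466 × 0.9752 = 0.04544
  19: 1 × 0.0673 × 0.9583 = 0.06449
  20: 1 × 0.0931 × 0.9385 = 0.08737
  21: 1 × 0.0912 × 0.9361 = 0.08537
  22: 1 × 0.1359 × 0.9184 = 0.12481
  23: 1 × 0.1605 × 0.9076 = 0.14567
  24: 1 × 0.1870 × 0.8902 = 0.16647
  25: 1 × 0.1797 × 0.8890 = 0.15975
  26: 1 × 0.1962 × 0.8800 = 0.17266
  27: 1 × 0.2053 × 0.8726 = 0.17914
  28: 1 × 0.2073 × 0.8676 = 0.17985
  29: 1 × 0.1660 × 0.8556 = 0.14203
Sum = 1.55305
NRR = 0.492 × 1.55305 = 0.76410
With NRR below 1 the population is below replacement fertility.

0.764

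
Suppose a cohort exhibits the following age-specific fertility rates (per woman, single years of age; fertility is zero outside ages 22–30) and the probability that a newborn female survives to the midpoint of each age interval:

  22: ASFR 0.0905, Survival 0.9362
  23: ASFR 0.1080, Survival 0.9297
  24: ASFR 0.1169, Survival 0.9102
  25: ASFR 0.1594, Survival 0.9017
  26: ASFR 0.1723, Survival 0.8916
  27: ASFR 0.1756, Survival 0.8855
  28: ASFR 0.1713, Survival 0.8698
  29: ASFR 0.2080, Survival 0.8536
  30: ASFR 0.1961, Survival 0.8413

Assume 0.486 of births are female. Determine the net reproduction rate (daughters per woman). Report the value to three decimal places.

Proportion female at birth = 0.486.
Each age group contributes 1 × ASFR × survival:
  22: 1 × 0.0905 × 0.9362 = 0.08473
  23: 1 × 0.1080 × 0.9297 = 0.10041
  24: 1 × 0.1169 × 0.9102 = 0.10640
  25: 1 × 0.1594 × 0.9017 = 0.14373
  26: 1 × 0.1723 × 0.8916 = 0.15362
  27: 1 × 0.1756 × 0.8855 = 0.15549
  28: 1 × 0.1713 × 0.8698 = 0.14900
  29: 1 × 0.2080 × 0.8536 = 0.17755
  30: 1 × 0.1961 × 0.8413 = 0.16498
Sum = 1.23591
NRR = 0.486 × 1.23591 = 0.60065
With NRR below 1 the population is below replacement fertility.

0.601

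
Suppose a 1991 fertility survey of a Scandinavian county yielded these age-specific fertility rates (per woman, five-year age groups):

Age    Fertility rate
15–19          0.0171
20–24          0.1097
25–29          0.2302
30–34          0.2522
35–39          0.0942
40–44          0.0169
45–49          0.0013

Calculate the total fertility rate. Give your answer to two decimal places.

Sum of ASFRs = 0.0171 + 0.1097 + 0.2302 + 0.2522 + 0.0942 + 0.0169 + 0.0013 = 0.7216
TFR = 5 × 0.7216 = 3.608

3.61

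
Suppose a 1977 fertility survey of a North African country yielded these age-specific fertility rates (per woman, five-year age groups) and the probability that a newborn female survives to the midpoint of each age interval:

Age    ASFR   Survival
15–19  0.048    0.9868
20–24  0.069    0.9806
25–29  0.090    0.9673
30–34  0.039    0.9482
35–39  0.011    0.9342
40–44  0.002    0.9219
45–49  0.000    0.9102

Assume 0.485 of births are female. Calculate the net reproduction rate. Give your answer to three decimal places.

0.609

Proportion female at birth = 0.485.
Per-age-group product (5 × ASFR × survival probability):
  15–19: 5 × 0.048 × 0.9868 = 0.23683
  20–24: 5 × 0.069 × 0.9806 = 0.33831
  25–29: 5 × 0.090 × 0.9673 = 0.43529
  30–34: 5 × 0.039 × 0.9482 = 0.18490
  35–39: 5 × 0.011 × 0.9342 = 0.05138
  40–44: 5 × 0.002 × 0.9219 = 0.00922
  45–49: 5 × 0.000 × 0.9102 = 0.00000
Sum = 1.25593
NRR = 0.485 × 1.25593 = 0.60913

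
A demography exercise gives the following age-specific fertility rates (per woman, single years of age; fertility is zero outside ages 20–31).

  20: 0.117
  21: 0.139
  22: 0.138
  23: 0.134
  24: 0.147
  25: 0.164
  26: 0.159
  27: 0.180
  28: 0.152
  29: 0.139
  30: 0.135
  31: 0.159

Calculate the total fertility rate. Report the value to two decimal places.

Sum of ASFRs = 0.117 + 0.139 + 0.138 + 0.134 + 0.147 + 0.164 + 0.159 + 0.180 + 0.152 + 0.139 + 0.135 + 0.159 = 1.763
TFR = 1.763

1.76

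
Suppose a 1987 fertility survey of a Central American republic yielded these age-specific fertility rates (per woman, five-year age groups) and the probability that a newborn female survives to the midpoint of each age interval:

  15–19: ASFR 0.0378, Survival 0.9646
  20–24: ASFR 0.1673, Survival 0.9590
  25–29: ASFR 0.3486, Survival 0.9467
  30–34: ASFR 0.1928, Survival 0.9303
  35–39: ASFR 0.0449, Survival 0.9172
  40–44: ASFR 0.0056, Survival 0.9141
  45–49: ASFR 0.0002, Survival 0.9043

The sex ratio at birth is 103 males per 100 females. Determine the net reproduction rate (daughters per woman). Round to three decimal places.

1.854

Proportion female at birth = 100 / (100 + 103) = 0.49261.
Survival-weighted fertility by age (5·fₓ·Sₓ):
  15–19: 5 × 0.0378 × 0.9646 = 0.18231
  20–24: 5 × 0.1673 × 0.9590 = 0.80220
  25–29: 5 × 0.3486 × 0.9467 = 1.65010
  30–34: 5 × 0.1928 × 0.9303 = 0.89681
  35–39: 5 × 0.0449 × 0.9172 = 0.20591
  40–44: 5 × 0.0056 × 0.9141 = 0.02559
  45–49: 5 × 0.0002 × 0.9043 = 0.00090
Sum = 3.76382
NRR = 0.49261 × 3.76382 = 1.85410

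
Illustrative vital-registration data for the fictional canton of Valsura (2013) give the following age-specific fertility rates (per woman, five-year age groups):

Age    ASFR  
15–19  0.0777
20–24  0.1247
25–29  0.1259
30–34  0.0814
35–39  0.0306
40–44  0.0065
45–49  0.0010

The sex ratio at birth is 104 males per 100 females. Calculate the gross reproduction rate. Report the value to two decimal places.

1.10

Proportion female at birth = 100 / (100 + 104) = 0.49020.
Sum of ASFRs = 0.0777 + 0.1247 + 0.1259 + 0.0814 + 0.0306 + 0.0065 + 0.0010 = 0.4478
TFR = 5 × 0.4478 = 2.239
GRR = 0.49020 × 2.239 = 1.09756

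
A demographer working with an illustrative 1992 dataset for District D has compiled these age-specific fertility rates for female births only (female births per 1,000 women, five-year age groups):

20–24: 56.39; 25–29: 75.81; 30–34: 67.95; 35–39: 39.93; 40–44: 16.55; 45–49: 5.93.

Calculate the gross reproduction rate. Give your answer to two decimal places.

Sum of female ASFRs = 56.39 + 75.81 + 67.95 + 39.93 + 16.55 + 5.93 = 262.56
GRR = 5 × 262.56 / 1000 = 1.3128

1.31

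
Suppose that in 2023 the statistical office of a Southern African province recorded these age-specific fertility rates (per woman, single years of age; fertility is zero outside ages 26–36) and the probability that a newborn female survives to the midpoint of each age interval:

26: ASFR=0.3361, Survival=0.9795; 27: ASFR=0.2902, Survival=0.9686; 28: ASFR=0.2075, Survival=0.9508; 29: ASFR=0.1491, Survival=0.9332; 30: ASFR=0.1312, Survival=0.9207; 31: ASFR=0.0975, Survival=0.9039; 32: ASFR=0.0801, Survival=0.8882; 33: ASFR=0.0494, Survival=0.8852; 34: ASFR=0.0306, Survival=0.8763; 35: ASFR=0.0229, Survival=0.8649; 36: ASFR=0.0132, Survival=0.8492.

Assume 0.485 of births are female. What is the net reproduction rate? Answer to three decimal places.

Proportion female at birth = 0.485.
Weighting each age-specific rate by interval width and survival:
  26: 1 × 0.3361 × 0.9795 = 0.32921
  27: 1 × 0.2902 × 0.9686 = 0.28109
  28: 1 × 0.2075 × 0.9508 = 0.19729
  29: 1 × 0.1491 × 0.9332 = 0.13914
  30: 1 × 0.1312 × 0.9207 = 0.12080
  31: 1 × 0.0975 × 0.9039 = 0.08813
  32: 1 × 0.0801 × 0.8882 = 0.07114
  33: 1 × 0.0494 × 0.8852 = 0.04373
  34: 1 × 0.0306 × 0.8763 = 0.02681
  35: 1 × 0.0229 × 0.8649 = 0.01981
  36: 1 × 0.0132 × 0.8492 = 0.01121
Sum = 1.32836
NRR = 0.485 × 1.32836 = 0.64425

0.644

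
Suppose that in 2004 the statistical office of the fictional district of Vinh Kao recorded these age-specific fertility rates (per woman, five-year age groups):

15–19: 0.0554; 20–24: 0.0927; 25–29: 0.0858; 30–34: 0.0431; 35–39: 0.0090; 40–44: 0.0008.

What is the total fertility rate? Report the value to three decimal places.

Sum of ASFRs = 0.0554 + 0.0927 + 0.0858 + 0.0431 + 0.0090 + 0.0008 = 0.2868
TFR = 5 × 0.2868 = 1.434

1.434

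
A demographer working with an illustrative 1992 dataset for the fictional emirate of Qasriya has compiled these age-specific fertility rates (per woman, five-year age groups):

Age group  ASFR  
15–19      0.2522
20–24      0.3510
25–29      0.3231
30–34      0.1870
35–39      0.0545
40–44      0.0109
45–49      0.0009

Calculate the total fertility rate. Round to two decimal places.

Sum of ASFRs = 0.2522 + 0.3510 + 0.3231 + 0.1870 + 0.0545 + 0.0109 + 0.0009 = 1.1796
TFR = 5 × 1.1796 = 5.898

5.90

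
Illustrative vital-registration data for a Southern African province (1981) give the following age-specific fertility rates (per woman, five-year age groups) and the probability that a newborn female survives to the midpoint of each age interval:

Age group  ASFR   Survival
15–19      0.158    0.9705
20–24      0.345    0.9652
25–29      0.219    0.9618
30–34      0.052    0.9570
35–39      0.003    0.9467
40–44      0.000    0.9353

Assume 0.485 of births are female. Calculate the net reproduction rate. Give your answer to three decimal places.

Proportion female at birth = 0.485.
Survival-weighted fertility by age (5·fₓ·Sₓ):
  15–19: 5 × 0.158 × 0.9705 = 0.76670
  20–24: 5 × 0.345 × 0.9652 = 1.66497
  25–29: 5 × 0.219 × 0.9618 = 1.05317
  30–34: 5 × 0.052 × 0.9570 = 0.24882
  35–39: 5 × 0.003 × 0.9467 = 0.01420
  40–44: 5 × 0.000 × 0.9353 = 0.00000
Sum = 3.74786
NRR = 0.485 × 3.74786 = 1.81771
An NRR exceeding 1 indicates intrinsic growth under these rates.

1.818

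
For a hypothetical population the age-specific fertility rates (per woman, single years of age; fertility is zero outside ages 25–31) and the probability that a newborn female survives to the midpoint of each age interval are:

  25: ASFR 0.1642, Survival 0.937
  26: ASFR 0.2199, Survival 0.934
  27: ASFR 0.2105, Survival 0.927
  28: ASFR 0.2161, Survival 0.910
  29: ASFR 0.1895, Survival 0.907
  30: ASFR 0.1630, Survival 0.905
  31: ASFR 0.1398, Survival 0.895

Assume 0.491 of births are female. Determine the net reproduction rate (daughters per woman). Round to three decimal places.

Proportion female at birth = 0.491.
Per-age-group product (1 × ASFR × survival probability):
  25: 1 × 0.1642 × 0.937 = 0.15386
  26: 1 × 0.2199 × 0.934 = 0.20539
  27: 1 × 0.2105 × 0.927 = 0.19513
  28: 1 × 0.2161 × 0.910 = 0.19665
  29: 1 × 0.1895 × 0.907 = 0.17188
  30: 1 × 0.1630 × 0.905 = 0.14752
  31: 1 × 0.1398 × 0.895 = 0.12512
Sum = 1.19555
NRR = 0.491 × 1.19555 = 0.58702
NRR < 1, so the cohort does not fully replace itself.

0.587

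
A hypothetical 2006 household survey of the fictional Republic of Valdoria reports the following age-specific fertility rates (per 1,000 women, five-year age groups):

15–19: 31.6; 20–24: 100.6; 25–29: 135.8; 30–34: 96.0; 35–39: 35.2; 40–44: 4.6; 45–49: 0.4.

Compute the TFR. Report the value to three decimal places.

2.021

Sum of ASFRs = 31.6 + 100.6 + 135.8 + 96.0 + 35.2 + 4.6 + 0.4 = 404.2
TFR = 5 × 404.2 / 1000 = 2.021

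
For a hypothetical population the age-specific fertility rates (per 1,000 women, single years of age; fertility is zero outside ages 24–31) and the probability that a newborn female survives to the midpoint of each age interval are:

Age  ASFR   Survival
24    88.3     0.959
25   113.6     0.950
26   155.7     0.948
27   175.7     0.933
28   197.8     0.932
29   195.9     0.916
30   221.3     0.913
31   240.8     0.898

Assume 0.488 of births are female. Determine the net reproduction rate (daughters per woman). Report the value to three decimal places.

Proportion female at birth = 0.488.
Each age group contributes 1 × ASFR × survival:
  24: 1 × 88.3/1000 × 0.959 = 0.08468
  25: 1 × 113.6/1000 × 0.950 = 0.10792
  26: 1 × 155.7/1000 × 0.948 = 0.14760
  27: 1 × 175.7/1000 × 0.933 = 0.16393
  28: 1 × 197.8/1000 × 0.932 = 0.18435
  29: 1 × 195.9/1000 × 0.916 = 0.17944
  30: 1 × 221.3/1000 × 0.913 = 0.20205
  31: 1 × 240.8/1000 × 0.898 = 0.21624
Sum = 1.28621
NRR = 0.488 × 1.28621 = 0.62767
NRR < 1, so the cohort does not fully replace itself.

0.628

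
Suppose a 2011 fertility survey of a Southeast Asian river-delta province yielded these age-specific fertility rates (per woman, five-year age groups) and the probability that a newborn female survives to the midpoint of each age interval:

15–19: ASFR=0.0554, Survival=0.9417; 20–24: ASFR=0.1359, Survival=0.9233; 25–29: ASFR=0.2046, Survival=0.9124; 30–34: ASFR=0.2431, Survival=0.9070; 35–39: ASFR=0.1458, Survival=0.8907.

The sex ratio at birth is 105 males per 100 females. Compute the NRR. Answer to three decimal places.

Proportion female at birth = 100 / (100 + 105) = 0.48780.
Each age group contributes 5 × ASFR × survival:
  15–19: 5 × 0.0554 × 0.9417 = 0.26085
  20–24: 5 × 0.1359 × 0.9233 = 0.62738
  25–29: 5 × 0.2046 × 0.9124 = 0.93339
  30–34: 5 × 0.2431 × 0.9070 = 1.10246
  35–39: 5 × 0.1458 × 0.8907 = 0.64932
Sum = 3.57340
NRR = 0.48780 × 3.57340 = 1.74310

1.743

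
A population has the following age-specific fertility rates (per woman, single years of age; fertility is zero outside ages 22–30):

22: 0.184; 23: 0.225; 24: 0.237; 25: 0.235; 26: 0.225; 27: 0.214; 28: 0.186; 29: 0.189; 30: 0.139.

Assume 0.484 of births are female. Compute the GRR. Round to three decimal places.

Proportion female at birth = 0.484.
Sum of ASFRs = 0.184 + 0.225 + 0.237 + 0.235 + 0.225 + 0.214 + 0.186 + 0.189 + 0.139 = 1.834
TFR = 1.834
GRR = 0.484 × 1.834 = 0.88766

0.888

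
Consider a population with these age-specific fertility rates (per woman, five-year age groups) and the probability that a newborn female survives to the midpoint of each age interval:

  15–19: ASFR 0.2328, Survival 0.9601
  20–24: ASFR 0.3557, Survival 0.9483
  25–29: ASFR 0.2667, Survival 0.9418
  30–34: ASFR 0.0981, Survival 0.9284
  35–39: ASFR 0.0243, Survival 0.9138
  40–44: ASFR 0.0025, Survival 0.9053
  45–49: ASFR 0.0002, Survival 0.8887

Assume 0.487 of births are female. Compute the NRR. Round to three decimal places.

2.259

Proportion female at birth = 0.487.
Weighting each age-specific rate by interval width and survival:
  15–19: 5 × 0.2328 × 0.9601 = 1.11756
  20–24: 5 × 0.3557 × 0.9483 = 1.68655
  25–29: 5 × 0.2667 × 0.9418 = 1.25589
  30–34: 5 × 0.0981 × 0.9284 = 0.45538
  35–39: 5 × 0.0243 × 0.9138 = 0.11103
  40–44: 5 × 0.0025 × 0.9053 = 0.01132
  45–49: 5 × 0.0002 × 0.8887 = 0.00089
Sum = 4.63862
NRR = 0.487 × 4.63862 = 2.25901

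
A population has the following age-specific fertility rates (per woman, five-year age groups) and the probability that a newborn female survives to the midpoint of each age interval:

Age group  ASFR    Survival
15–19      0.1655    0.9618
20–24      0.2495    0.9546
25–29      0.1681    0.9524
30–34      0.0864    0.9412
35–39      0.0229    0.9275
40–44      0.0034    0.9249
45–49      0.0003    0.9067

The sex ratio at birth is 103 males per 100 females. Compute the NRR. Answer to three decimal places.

1.634

Proportion female at birth = 100 / (100 + 103) = 0.49261.
Survival-weighted fertility by age (5·fₓ·Sₓ):
  15–19: 5 × 0.1655 × 0.9618 = 0.79589
  20–24: 5 × 0.2495 × 0.9546 = 1.19086
  25–29: 5 × 0.1681 × 0.9524 = 0.80049
  30–34: 5 × 0.0864 × 0.9412 = 0.40660
  35–39: 5 × 0.0229 × 0.9275 = 0.10620
  40–44: 5 × 0.0034 × 0.9249 = 0.01572
  45–49: 5 × 0.0003 × 0.9067 = 0.00136
Sum = 3.31712
NRR = 0.49261 × 3.31712 = 1.63405
NRR > 1, so each generation more than replaces itself.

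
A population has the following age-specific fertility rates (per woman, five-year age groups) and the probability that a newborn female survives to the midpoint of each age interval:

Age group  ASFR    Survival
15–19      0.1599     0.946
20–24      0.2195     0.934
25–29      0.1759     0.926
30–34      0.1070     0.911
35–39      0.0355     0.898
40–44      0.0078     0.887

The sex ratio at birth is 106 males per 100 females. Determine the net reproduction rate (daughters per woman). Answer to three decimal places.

Proportion female at birth = 100 / (100 + 106) = 0.48544.
Per-age-group product (5 × ASFR × survival probability):
  15–19: 5 × 0.1599 × 0.946 = 0.75633
  20–24: 5 × 0.2195 × 0.934 = 1.02507
  25–29: 5 × 0.1759 × 0.926 = 0.81442
  30–34: 5 × 0.1070 × 0.911 = 0.48739
  35–39: 5 × 0.0355 × 0.898 = 0.15940
  40–44: 5 × 0.0078 × 0.887 = 0.03459
Sum = 3.27720
NRR = 0.48544 × 3.27720 = 1.59088

1.591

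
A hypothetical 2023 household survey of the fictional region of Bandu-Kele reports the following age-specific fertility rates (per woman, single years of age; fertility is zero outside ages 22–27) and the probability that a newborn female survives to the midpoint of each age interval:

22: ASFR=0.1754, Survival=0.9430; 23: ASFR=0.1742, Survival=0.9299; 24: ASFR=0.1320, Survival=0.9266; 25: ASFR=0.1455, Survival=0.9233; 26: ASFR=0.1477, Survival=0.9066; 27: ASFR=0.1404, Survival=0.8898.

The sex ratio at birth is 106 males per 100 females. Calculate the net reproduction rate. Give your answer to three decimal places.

Proportion female at birth = 100 / (100 + 106) = 0.48544.
Weighting each age-specific rate by interval width and survival:
  22: 1 × 0.1754 × 0.9430 = 0.16540
  23: 1 × 0.1742 × 0.9299 = 0.16199
  24: 1 × 0.1320 × 0.9266 = 0.12231
  25: 1 × 0.1455 × 0.9233 = 0.13434
  26: 1 × 0.1477 × 0.9066 = 0.13390
  27: 1 × 0.1404 × 0.8898 = 0.12493
Sum = 0.84287
NRR = 0.48544 × 0.84287 = 0.40916
An NRR under 1 implies long-run decline under these rates.

0.409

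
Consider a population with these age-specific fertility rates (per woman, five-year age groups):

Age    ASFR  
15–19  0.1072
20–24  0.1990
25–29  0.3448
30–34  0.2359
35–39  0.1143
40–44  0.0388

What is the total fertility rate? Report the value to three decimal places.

5.200

Sum of ASFRs = 0.1072 + 0.1990 + 0.3448 + 0.2359 + 0.1143 + 0.0388 = 1.0400
TFR = 5 × 1.0400 = 5.2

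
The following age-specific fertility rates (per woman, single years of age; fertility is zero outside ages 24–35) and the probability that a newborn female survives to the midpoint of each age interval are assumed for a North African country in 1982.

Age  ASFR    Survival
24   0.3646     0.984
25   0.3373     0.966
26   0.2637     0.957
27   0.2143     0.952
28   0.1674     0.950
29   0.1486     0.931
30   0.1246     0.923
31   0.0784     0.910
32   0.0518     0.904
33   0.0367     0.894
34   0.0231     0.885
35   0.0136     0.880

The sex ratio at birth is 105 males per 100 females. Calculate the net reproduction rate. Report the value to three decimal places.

0.847

Proportion female at birth = 100 / (100 + 105) = 0.48780.
Each age group contributes 1 × ASFR × survival:
  24: 1 × 0.3646 × 0.984 = 0.35877
  25: 1 × 0.3373 × 0.966 = 0.32583
  26: 1 × 0.2637 × 0.957 = 0.25236
  27: 1 × 0.2143 × 0.952 = 0.20401
  28: 1 × 0.1674 × 0.950 = 0.15903
  29: 1 × 0.1486 × 0.931 = 0.13835
  30: 1 × 0.1246 × 0.923 = 0.11501
  31: 1 × 0.0784 × 0.910 = 0.07134
  32: 1 × 0.0518 × 0.904 = 0.04683
  33: 1 × 0.0367 × 0.894 = 0.03281
  34: 1 × 0.0231 × 0.885 = 0.02044
  35: 1 × 0.0136 × 0.880 = 0.01197
Sum = 1.73675
NRR = 0.48780 × 1.73675 = 0.84719
With NRR below 1 the population is below replacement fertility.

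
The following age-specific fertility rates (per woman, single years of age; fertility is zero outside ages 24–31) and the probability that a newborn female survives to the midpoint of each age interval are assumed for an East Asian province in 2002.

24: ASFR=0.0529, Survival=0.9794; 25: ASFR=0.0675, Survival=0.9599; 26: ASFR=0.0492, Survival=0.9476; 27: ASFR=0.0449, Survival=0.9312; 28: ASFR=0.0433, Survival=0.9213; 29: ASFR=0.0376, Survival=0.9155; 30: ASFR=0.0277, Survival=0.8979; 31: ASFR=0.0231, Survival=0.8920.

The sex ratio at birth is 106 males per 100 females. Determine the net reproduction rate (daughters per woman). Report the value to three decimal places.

0.158

Proportion female at birth = 100 / (100 + 106) = 0.48544.
Per-age-group product (1 × ASFR × survival probability):
  24: 1 × 0.0529 × 0.9794 = 0.05181
  25: 1 × 0.0675 × 0.9599 = 0.06479
  26: 1 × 0.0492 × 0.9476 = 0.04662
  27: 1 × 0.0449 × 0.9312 = 0.04181
  28: 1 × 0.0433 × 0.9213 = 0.03989
  29: 1 × 0.0376 × 0.9155 = 0.03442
  30: 1 × 0.0277 × 0.8979 = 0.02487
  31: 1 × 0.0231 × 0.8920 = 0.02061
Sum = 0.32482
NRR = 0.48544 × 0.32482 = 0.15768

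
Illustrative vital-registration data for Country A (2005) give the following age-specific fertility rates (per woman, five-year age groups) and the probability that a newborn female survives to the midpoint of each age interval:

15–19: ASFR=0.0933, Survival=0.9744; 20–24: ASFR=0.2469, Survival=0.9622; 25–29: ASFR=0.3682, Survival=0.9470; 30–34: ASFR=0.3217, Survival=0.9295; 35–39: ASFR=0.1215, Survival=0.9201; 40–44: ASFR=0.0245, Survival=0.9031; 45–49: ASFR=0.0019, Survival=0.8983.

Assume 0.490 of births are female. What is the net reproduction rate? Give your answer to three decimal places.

Proportion female at birth = 0.490.
Per-age-group product (5 × ASFR × survival probability):
  15–19: 5 × 0.0933 × 0.9744 = 0.45456
  20–24: 5 × 0.2469 × 0.9622 = 1.18784
  25–29: 5 × 0.3682 × 0.9470 = 1.74343
  30–34: 5 × 0.3217 × 0.9295 = 1.49510
  35–39: 5 × 0.1215 × 0.9201 = 0.55896
  40–44: 5 × 0.0245 × 0.9031 = 0.11063
  45–49: 5 × 0.0019 × 0.8983 = 0.00853
Sum = 5.55905
NRR = 0.490 × 5.55905 = 2.72393

2.724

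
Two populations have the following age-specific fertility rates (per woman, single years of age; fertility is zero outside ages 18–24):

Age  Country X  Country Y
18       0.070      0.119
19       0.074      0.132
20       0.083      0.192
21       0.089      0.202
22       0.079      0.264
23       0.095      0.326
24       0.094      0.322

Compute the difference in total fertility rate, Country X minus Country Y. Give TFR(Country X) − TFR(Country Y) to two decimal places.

Country X:
  Sum of ASFRs = 0.070 + 0.074 + 0.083 + 0.089 + 0.079 + 0.095 + 0.094 = 0.584
  TFR = 0.584
Country Y:
  Sum of ASFRs = 0.119 + 0.132 + 0.192 + 0.202 + 0.264 + 0.326 + 0.322 = 1.557
  TFR = 1.557
Difference = 0.584 − 1.557 = -0.973

-0.97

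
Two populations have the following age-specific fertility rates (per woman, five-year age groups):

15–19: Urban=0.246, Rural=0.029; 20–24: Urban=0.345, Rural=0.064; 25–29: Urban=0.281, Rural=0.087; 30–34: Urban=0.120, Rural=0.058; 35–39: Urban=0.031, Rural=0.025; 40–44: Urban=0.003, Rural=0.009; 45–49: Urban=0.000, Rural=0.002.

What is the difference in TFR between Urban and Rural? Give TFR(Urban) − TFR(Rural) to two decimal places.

Urban:
  Sum of ASFRs = 0.246 + 0.345 + 0.281 + 0.120 + 0.031 + 0.003 + 0.000 = 1.026
  TFR = 5 × 1.026 = 5.13
Rural:
  Sum of ASFRs = 0.029 + 0.064 + 0.087 + 0.058 + 0.025 + 0.009 + 0.002 = 0.274
  TFR = 5 × 0.274 = 1.37
Difference = 5.13 − 1.37 = 3.76

3.76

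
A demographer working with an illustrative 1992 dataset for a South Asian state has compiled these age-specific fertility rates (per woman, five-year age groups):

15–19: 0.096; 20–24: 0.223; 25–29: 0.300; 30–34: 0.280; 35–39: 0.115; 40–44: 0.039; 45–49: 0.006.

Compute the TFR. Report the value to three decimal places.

Sum of ASFRs = 0.096 + 0.223 + 0.300 + 0.280 + 0.115 + 0.039 + 0.006 = 1.059
TFR = 5 × 1.059 = 5.295

5.295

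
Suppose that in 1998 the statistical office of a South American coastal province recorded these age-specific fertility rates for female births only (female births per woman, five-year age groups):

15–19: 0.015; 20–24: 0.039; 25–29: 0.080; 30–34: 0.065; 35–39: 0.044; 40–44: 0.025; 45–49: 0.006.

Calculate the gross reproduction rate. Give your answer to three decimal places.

Sum of female ASFRs = 0.015 + 0.039 + 0.080 + 0.065 + 0.044 + 0.025 + 0.006 = 0.274
GRR = 5 × 0.274 = 1.37

1.370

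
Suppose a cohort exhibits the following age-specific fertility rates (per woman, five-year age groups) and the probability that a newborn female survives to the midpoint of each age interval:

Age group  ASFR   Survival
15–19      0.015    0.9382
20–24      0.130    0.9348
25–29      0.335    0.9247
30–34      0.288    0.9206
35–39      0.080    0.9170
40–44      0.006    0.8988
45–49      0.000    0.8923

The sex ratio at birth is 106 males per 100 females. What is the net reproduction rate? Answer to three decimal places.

1.916

Proportion female at birth = 100 / (100 + 106) = 0.48544.
Per-age-group product (5 × ASFR × survival probability):
  15–19: 5 × 0.015 × 0.9382 = 0.07037
  20–24: 5 × 0.130 × 0.9348 = 0.60762
  25–29: 5 × 0.335 × 0.9247 = 1.54887
  30–34: 5 × 0.288 × 0.9206 = 1.32566
  35–39: 5 × 0.080 × 0.9170 = 0.36680
  40–44: 5 × 0.006 × 0.8988 = 0.02696
  45–49: 5 × 0.000 × 0.8923 = 0.00000
Sum = 3.94628
NRR = 0.48544 × 3.94628 = 1.91568
An NRR exceeding 1 indicates intrinsic growth under these rates.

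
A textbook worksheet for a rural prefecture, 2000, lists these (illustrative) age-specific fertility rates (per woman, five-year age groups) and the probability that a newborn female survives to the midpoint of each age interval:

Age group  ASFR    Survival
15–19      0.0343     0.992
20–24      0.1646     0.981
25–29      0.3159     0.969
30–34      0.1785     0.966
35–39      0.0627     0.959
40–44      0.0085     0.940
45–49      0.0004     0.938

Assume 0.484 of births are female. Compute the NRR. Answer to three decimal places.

1.797

Proportion female at birth = 0.484.
Each age group contributes 5 × ASFR × survival:
  15–19: 5 × 0.0343 × 0.992 = 0.17013
  20–24: 5 × 0.1646 × 0.981 = 0.80736
  25–29: 5 × 0.3159 × 0.969 = 1.53054
  30–34: 5 × 0.1785 × 0.966 = 0.86216
  35–39: 5 × 0.0627 × 0.959 = 0.30065
  40–44: 5 × 0.0085 × 0.940 = 0.03995
  45–49: 5 × 0.0004 × 0.938 = 0.00188
Sum = 3.71267
NRR = 0.484 × 3.71267 = 1.79693
With NRR above 1 the population is above replacement fertility.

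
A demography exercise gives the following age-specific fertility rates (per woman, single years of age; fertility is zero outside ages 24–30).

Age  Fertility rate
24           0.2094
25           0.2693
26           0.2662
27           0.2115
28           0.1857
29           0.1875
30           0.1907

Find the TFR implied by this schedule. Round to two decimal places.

1.52

Sum of ASFRs = 0.2094 + 0.2693 + 0.2662 + 0.2115 + 0.1857 + 0.1875 + 0.1907 = 1.5203
TFR = 1.5203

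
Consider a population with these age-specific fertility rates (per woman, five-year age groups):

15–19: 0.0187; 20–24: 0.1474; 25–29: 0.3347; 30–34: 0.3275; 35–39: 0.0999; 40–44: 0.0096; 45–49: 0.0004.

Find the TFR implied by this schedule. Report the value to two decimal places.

Sum of ASFRs = 0.0187 + 0.1474 + 0.3347 + 0.3275 + 0.0999 + 0.0096 + 0.0004 = 0.9382
TFR = 5 × 0.9382 = 4.691

4.69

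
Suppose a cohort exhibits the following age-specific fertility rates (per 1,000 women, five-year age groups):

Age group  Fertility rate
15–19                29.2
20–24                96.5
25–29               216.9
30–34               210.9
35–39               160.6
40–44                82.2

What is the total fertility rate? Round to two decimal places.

Sum of ASFRs = 29.2 + 96.5 + 216.9 + 210.9 + 160.6 + 82.2 = 796.3
TFR = 5 × 796.3 / 1000 = 3.9815

3.98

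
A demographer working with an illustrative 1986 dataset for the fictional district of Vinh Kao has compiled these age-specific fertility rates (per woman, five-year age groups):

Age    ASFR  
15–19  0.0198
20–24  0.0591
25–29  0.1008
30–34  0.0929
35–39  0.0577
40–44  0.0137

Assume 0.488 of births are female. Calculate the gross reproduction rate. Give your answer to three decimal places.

0.839

Proportion female at birth = 0.488.
Sum of ASFRs = 0.0198 + 0.0591 + 0.1008 + 0.0929 + 0.0577 + 0.0137 = 0.3440
TFR = 5 × 0.3440 = 1.72
GRR = 0.488 × 1.72 = 0.83936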